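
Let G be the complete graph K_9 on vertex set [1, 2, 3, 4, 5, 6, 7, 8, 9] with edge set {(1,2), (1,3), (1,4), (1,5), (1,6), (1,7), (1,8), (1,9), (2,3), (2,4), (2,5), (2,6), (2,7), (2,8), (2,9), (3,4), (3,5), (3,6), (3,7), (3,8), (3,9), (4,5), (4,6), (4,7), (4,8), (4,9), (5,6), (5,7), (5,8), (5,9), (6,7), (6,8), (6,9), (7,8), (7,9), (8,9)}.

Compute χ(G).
Clique number ω(G) = 9 (lower bound: χ ≥ ω).
The clique on [1, 2, 3, 4, 5, 6, 7, 8, 9] has size 9, forcing χ ≥ 9, and the coloring below uses 9 colors, so χ(G) = 9.
A valid 9-coloring: color 1: [6]; color 2: [7]; color 3: [1]; color 4: [4]; color 5: [5]; color 6: [2]; color 7: [9]; color 8: [8]; color 9: [3].

χ(G) = 9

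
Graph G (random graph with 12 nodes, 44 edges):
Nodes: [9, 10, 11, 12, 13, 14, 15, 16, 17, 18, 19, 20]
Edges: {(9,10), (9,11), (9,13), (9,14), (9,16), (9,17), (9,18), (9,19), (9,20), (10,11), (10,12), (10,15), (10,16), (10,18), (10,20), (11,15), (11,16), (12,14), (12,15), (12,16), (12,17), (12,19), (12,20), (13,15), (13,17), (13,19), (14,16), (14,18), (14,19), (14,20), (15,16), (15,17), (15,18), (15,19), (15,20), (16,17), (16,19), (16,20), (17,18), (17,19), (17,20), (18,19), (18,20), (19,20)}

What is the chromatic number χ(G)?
Clique number ω(G) = 6 (lower bound: χ ≥ ω).
The clique on [12, 15, 16, 17, 19, 20] has size 6, forcing χ ≥ 6, and the coloring below uses 6 colors, so χ(G) = 6.
A valid 6-coloring: color 1: [10, 19]; color 2: [9, 15]; color 3: [13, 16, 18]; color 4: [11, 20]; color 5: [14, 17]; color 6: [12].

χ(G) = 6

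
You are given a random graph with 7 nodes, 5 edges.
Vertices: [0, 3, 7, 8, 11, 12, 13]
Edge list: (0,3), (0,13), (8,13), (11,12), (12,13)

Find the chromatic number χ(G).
χ(G) = 2

Clique number ω(G) = 2 (lower bound: χ ≥ ω).
The graph is bipartite (no odd cycle), so 2 colors suffice: χ(G) = 2.
A valid 2-coloring: color 1: [3, 7, 11, 13]; color 2: [0, 8, 12].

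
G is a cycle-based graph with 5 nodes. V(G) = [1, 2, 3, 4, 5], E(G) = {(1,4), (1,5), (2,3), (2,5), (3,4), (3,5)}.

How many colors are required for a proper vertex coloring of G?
Clique number ω(G) = 3 (lower bound: χ ≥ ω).
The clique on [2, 3, 5] has size 3, forcing χ ≥ 3, and the coloring below uses 3 colors, so χ(G) = 3.
A valid 3-coloring: color 1: [4, 5]; color 2: [1, 3]; color 3: [2].

χ(G) = 3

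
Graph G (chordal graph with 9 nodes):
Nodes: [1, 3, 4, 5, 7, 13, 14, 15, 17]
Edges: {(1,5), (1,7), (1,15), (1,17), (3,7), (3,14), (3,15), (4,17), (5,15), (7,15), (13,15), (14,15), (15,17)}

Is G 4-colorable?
Yes, G is 4-colorable

A valid 4-coloring: color 1: [4, 15]; color 2: [1, 3, 13]; color 3: [5, 7, 14, 17].
(χ(G) = 3 ≤ 4.)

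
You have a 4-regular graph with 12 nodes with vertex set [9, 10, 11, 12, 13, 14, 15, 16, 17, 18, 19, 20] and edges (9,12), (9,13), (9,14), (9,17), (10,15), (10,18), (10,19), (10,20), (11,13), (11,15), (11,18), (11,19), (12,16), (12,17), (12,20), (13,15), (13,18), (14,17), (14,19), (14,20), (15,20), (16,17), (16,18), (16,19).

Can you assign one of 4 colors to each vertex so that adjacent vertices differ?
Yes, G is 4-colorable

A valid 4-coloring: color 1: [12, 15, 18, 19]; color 2: [10, 13, 14, 16]; color 3: [9, 11, 20]; color 4: [17].
(χ(G) = 3 ≤ 4.)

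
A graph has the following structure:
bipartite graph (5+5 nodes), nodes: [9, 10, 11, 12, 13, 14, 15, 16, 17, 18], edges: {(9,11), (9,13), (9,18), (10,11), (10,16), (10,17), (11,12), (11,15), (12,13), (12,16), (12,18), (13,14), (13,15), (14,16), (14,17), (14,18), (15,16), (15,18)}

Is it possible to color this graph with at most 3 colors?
Yes, G is 3-colorable

A valid 3-coloring: color 1: [9, 10, 12, 14, 15]; color 2: [11, 13, 16, 17, 18].
(χ(G) = 2 ≤ 3.)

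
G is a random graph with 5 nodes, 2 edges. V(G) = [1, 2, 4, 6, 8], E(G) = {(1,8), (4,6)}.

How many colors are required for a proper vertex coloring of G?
Clique number ω(G) = 2 (lower bound: χ ≥ ω).
The graph is bipartite (no odd cycle), so 2 colors suffice: χ(G) = 2.
A valid 2-coloring: color 1: [1, 2, 6]; color 2: [4, 8].

χ(G) = 2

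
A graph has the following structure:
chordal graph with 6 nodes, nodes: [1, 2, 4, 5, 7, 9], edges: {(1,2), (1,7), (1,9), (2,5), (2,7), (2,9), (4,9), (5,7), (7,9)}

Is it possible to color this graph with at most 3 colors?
No, G is not 3-colorable

The clique on vertices [1, 2, 7, 9] has size 4 > 3, so it alone needs 4 colors.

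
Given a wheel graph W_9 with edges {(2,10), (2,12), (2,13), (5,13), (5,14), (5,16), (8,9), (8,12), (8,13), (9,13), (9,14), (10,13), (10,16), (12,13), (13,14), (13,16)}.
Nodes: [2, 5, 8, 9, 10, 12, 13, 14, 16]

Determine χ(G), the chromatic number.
χ(G) = 3

Clique number ω(G) = 3 (lower bound: χ ≥ ω).
The clique on [2, 10, 13] has size 3, forcing χ ≥ 3, and the coloring below uses 3 colors, so χ(G) = 3.
A valid 3-coloring: color 1: [13]; color 2: [5, 9, 10, 12]; color 3: [2, 8, 14, 16].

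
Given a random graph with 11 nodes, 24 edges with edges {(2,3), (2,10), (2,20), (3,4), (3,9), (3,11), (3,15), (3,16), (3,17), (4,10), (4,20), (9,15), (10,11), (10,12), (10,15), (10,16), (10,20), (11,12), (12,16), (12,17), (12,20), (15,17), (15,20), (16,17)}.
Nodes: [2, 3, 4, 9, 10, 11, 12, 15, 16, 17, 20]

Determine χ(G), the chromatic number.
Clique number ω(G) = 3 (lower bound: χ ≥ ω).
Suppose a proper 3-coloring c exists. The clique [2, 10, 20] takes 3 distinct colors; by symmetry let c(2) = 1, c(10) = 2, c(20) = 3.
- Vertex 12: neighbors [10, 20] already have colors [2, 3] ⇒ c(12) = 1.
- Vertex 15: neighbors [10, 20] already have colors [2, 3] ⇒ c(15) = 1.
- Vertex 16: neighbors [12, 10] already have colors [1, 2] ⇒ c(16) = 3.
- Vertex 3: neighbors [2, 16] already have colors [1, 3] ⇒ c(3) = 2.
- Vertex 17: neighbors [12, 3, 16] already have colors [1, 2, 3] — all 3 colors blocked. Contradiction.
The forced assignments end in a contradiction, so G has no proper 3-coloring (χ ≥ 4).
The coloring below uses 4 colors, so χ(G) = 4.
A valid 4-coloring: color 1: [3, 10]; color 2: [2, 4, 12, 15]; color 3: [9, 11, 16, 20]; color 4: [17].

χ(G) = 4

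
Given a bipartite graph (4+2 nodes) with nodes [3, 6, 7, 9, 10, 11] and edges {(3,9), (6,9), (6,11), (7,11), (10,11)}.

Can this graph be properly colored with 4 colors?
Yes, G is 4-colorable

A valid 4-coloring: color 1: [9, 11]; color 2: [3, 6, 7, 10].
(χ(G) = 2 ≤ 4.)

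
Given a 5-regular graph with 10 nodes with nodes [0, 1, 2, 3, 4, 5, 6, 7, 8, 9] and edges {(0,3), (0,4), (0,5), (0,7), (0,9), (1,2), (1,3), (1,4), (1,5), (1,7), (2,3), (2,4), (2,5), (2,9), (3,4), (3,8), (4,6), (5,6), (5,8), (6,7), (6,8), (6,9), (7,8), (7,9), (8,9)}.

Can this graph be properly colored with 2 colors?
No, G is not 2-colorable

The clique on vertices [1, 2, 3, 4] has size 4 > 2, so it alone needs 4 colors.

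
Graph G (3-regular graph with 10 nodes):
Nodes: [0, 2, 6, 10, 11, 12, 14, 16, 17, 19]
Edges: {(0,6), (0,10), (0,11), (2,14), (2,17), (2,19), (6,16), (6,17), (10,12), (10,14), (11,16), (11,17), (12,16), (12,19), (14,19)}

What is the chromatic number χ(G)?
χ(G) = 3

Clique number ω(G) = 3 (lower bound: χ ≥ ω).
The clique on [2, 14, 19] has size 3, forcing χ ≥ 3, and the coloring below uses 3 colors, so χ(G) = 3.
A valid 3-coloring: color 1: [0, 12, 14, 17]; color 2: [6, 10, 11, 19]; color 3: [2, 16].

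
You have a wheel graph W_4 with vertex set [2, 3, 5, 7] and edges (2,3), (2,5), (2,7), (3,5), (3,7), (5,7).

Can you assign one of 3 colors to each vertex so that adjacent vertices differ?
The clique on vertices [2, 3, 5, 7] has size 4 > 3, so it alone needs 4 colors.

No, G is not 3-colorable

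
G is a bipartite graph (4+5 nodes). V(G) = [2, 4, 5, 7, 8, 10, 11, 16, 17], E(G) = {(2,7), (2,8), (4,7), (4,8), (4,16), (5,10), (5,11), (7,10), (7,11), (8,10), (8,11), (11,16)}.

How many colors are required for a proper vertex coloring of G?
χ(G) = 2

Clique number ω(G) = 2 (lower bound: χ ≥ ω).
The graph is bipartite (no odd cycle), so 2 colors suffice: χ(G) = 2.
A valid 2-coloring: color 1: [2, 4, 10, 11, 17]; color 2: [5, 7, 8, 16].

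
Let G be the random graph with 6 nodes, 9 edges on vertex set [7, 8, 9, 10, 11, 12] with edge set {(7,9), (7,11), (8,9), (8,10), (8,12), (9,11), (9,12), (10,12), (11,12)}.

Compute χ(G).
χ(G) = 3

Clique number ω(G) = 3 (lower bound: χ ≥ ω).
The clique on [8, 9, 12] has size 3, forcing χ ≥ 3, and the coloring below uses 3 colors, so χ(G) = 3.
A valid 3-coloring: color 1: [9, 10]; color 2: [7, 12]; color 3: [8, 11].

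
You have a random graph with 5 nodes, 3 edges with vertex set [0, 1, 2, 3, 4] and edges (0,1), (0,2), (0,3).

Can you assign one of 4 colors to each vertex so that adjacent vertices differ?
Yes, G is 4-colorable

A valid 4-coloring: color 1: [0, 4]; color 2: [1, 2, 3].
(χ(G) = 2 ≤ 4.)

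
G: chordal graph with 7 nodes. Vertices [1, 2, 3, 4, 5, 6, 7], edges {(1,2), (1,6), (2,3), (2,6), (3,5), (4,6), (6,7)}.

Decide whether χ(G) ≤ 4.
Yes, G is 4-colorable

A valid 4-coloring: color 1: [3, 6]; color 2: [2, 4, 5, 7]; color 3: [1].
(χ(G) = 3 ≤ 4.)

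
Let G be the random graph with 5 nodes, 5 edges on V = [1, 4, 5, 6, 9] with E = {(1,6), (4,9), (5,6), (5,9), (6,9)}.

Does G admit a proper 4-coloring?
A valid 4-coloring: color 1: [1, 9]; color 2: [4, 6]; color 3: [5].
(χ(G) = 3 ≤ 4.)

Yes, G is 4-colorable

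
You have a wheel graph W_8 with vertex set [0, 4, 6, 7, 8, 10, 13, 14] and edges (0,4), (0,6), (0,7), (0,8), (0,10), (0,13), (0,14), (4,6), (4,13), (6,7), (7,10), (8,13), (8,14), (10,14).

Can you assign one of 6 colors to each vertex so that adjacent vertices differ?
Yes, G is 6-colorable

A valid 6-coloring: color 1: [0]; color 2: [6, 8, 10]; color 3: [7, 13, 14]; color 4: [4].
(χ(G) = 4 ≤ 6.)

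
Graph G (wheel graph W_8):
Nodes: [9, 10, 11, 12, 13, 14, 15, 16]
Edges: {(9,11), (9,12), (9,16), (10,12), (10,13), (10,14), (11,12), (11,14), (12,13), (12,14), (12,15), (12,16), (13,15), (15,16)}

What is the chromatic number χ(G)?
Clique number ω(G) = 3 (lower bound: χ ≥ ω).
Odd cycle [11, 14, 10, 13, 15, 16, 9] needs 3 colors (χ ≥ 3).
Vertex 12 is adjacent to every vertex of [9, 10, 11, 13, 14, 15, 16], which already need 3 colors among themselves, so 12 needs a new color (χ ≥ 4).
The coloring below uses 4 colors, so χ(G) = 4.
A valid 4-coloring: color 1: [12]; color 2: [10, 11, 16]; color 3: [9, 13, 14]; color 4: [15].

χ(G) = 4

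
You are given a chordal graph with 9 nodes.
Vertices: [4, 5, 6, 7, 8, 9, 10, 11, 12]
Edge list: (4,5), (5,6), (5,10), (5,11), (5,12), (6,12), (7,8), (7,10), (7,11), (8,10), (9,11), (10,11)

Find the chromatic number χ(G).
Clique number ω(G) = 3 (lower bound: χ ≥ ω).
The clique on [7, 8, 10] has size 3, forcing χ ≥ 3, and the coloring below uses 3 colors, so χ(G) = 3.
A valid 3-coloring: color 1: [5, 7, 9]; color 2: [4, 8, 11, 12]; color 3: [6, 10].

χ(G) = 3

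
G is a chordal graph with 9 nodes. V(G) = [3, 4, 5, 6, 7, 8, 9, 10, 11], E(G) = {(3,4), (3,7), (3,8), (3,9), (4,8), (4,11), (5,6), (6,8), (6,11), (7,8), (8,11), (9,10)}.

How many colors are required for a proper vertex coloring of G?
Clique number ω(G) = 3 (lower bound: χ ≥ ω).
The clique on [4, 8, 11] has size 3, forcing χ ≥ 3, and the coloring below uses 3 colors, so χ(G) = 3.
A valid 3-coloring: color 1: [5, 8, 9]; color 2: [3, 10, 11]; color 3: [4, 6, 7].

χ(G) = 3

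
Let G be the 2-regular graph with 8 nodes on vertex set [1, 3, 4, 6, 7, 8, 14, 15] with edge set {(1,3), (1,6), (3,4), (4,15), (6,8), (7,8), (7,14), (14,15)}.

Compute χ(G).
χ(G) = 2

Clique number ω(G) = 2 (lower bound: χ ≥ ω).
The graph is bipartite (no odd cycle), so 2 colors suffice: χ(G) = 2.
A valid 2-coloring: color 1: [1, 4, 8, 14]; color 2: [3, 6, 7, 15].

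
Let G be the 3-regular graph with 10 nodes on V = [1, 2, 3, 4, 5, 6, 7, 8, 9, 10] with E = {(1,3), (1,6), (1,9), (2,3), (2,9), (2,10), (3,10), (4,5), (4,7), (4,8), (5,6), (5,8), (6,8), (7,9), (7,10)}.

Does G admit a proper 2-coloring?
No, G is not 2-colorable

The clique on vertices [2, 3, 10] has size 3 > 2, so it alone needs 3 colors.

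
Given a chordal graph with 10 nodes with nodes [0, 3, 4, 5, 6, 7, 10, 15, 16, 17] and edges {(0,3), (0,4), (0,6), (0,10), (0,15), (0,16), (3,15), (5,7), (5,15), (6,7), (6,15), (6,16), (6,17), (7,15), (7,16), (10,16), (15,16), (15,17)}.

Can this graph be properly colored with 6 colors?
A valid 6-coloring: color 1: [4, 10, 15]; color 2: [0, 7, 17]; color 3: [3, 5, 6]; color 4: [16].
(χ(G) = 4 ≤ 6.)

Yes, G is 6-colorable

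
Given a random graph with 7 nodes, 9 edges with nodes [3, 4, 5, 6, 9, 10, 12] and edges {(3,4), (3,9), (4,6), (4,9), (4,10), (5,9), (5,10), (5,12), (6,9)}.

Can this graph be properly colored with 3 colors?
Yes, G is 3-colorable

A valid 3-coloring: color 1: [4, 5]; color 2: [9, 10, 12]; color 3: [3, 6].
(χ(G) = 3 ≤ 3.)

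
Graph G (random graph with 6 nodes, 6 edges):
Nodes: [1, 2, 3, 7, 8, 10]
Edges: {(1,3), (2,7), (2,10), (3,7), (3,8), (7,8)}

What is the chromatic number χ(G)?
χ(G) = 3

Clique number ω(G) = 3 (lower bound: χ ≥ ω).
The clique on [3, 7, 8] has size 3, forcing χ ≥ 3, and the coloring below uses 3 colors, so χ(G) = 3.
A valid 3-coloring: color 1: [2, 3]; color 2: [1, 7, 10]; color 3: [8].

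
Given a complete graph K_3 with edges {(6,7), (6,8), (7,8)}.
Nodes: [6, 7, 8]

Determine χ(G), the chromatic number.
Clique number ω(G) = 3 (lower bound: χ ≥ ω).
The clique on [6, 7, 8] has size 3, forcing χ ≥ 3, and the coloring below uses 3 colors, so χ(G) = 3.
A valid 3-coloring: color 1: [8]; color 2: [6]; color 3: [7].

χ(G) = 3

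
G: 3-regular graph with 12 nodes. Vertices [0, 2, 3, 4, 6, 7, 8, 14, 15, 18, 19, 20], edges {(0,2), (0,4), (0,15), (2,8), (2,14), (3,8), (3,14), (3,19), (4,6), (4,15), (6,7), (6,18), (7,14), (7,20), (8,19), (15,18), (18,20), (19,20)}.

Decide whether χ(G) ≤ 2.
No, G is not 2-colorable

The clique on vertices [0, 4, 15] has size 3 > 2, so it alone needs 3 colors.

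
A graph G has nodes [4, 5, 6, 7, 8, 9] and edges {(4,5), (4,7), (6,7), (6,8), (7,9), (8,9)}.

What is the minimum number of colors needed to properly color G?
χ(G) = 2

Clique number ω(G) = 2 (lower bound: χ ≥ ω).
The graph is bipartite (no odd cycle), so 2 colors suffice: χ(G) = 2.
A valid 2-coloring: color 1: [5, 7, 8]; color 2: [4, 6, 9].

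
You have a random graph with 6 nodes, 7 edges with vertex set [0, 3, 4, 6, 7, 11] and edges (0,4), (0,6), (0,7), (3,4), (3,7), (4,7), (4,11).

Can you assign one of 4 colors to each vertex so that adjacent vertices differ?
A valid 4-coloring: color 1: [4, 6]; color 2: [7, 11]; color 3: [0, 3].
(χ(G) = 3 ≤ 4.)

Yes, G is 4-colorable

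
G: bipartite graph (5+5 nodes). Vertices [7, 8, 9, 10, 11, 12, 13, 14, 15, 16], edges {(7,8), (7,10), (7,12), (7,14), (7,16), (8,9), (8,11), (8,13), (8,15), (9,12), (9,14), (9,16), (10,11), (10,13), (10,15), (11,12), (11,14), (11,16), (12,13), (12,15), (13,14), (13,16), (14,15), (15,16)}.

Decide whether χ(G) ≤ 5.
Yes, G is 5-colorable

A valid 5-coloring: color 1: [8, 10, 12, 14, 16]; color 2: [7, 9, 11, 13, 15].
(χ(G) = 2 ≤ 5.)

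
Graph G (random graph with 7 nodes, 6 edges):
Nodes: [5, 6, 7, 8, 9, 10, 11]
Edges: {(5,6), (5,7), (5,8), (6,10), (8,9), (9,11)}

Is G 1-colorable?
Edge (8,9) forces its endpoints to differ, so 1 color is not enough.

No, G is not 1-colorable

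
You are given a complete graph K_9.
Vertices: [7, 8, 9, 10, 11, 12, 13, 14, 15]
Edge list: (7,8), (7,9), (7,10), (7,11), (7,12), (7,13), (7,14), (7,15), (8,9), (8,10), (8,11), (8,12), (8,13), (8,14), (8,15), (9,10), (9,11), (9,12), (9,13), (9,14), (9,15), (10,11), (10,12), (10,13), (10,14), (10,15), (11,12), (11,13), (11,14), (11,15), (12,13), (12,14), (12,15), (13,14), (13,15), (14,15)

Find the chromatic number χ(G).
χ(G) = 9

Clique number ω(G) = 9 (lower bound: χ ≥ ω).
The clique on [7, 8, 9, 10, 11, 12, 13, 14, 15] has size 9, forcing χ ≥ 9, and the coloring below uses 9 colors, so χ(G) = 9.
A valid 9-coloring: color 1: [7]; color 2: [8]; color 3: [13]; color 4: [10]; color 5: [9]; color 6: [12]; color 7: [14]; color 8: [15]; color 9: [11].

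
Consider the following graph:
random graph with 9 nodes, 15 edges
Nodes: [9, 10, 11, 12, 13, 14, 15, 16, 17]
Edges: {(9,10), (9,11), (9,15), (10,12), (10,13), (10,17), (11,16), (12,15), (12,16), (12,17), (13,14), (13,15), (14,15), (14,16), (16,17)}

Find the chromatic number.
Clique number ω(G) = 3 (lower bound: χ ≥ ω).
The clique on [10, 12, 17] has size 3, forcing χ ≥ 3, and the coloring below uses 3 colors, so χ(G) = 3.
A valid 3-coloring: color 1: [11, 12, 14]; color 2: [10, 15, 16]; color 3: [9, 13, 17].

χ(G) = 3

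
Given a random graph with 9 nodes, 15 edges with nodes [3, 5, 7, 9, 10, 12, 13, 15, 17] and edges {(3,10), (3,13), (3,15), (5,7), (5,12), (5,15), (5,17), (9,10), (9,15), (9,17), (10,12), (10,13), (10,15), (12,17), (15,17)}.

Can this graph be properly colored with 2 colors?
The clique on vertices [9, 15, 17] has size 3 > 2, so it alone needs 3 colors.

No, G is not 2-colorable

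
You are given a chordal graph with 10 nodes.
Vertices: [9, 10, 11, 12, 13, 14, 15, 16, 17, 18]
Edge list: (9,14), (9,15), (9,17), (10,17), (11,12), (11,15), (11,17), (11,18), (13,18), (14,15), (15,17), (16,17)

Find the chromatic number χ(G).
χ(G) = 3

Clique number ω(G) = 3 (lower bound: χ ≥ ω).
The clique on [9, 14, 15] has size 3, forcing χ ≥ 3, and the coloring below uses 3 colors, so χ(G) = 3.
A valid 3-coloring: color 1: [12, 14, 17, 18]; color 2: [10, 13, 15, 16]; color 3: [9, 11].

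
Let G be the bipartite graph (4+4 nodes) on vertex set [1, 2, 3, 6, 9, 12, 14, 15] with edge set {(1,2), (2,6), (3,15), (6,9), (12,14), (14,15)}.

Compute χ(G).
Clique number ω(G) = 2 (lower bound: χ ≥ ω).
The graph is bipartite (no odd cycle), so 2 colors suffice: χ(G) = 2.
A valid 2-coloring: color 1: [1, 3, 6, 14]; color 2: [2, 9, 12, 15].

χ(G) = 2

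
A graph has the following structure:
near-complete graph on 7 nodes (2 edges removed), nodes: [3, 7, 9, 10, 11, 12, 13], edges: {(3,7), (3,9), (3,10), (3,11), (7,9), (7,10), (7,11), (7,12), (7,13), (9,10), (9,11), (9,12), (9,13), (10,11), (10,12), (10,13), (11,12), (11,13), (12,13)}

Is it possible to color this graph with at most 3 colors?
The clique on vertices [7, 9, 10, 11, 12, 13] has size 6 > 3, so it alone needs 6 colors.

No, G is not 3-colorable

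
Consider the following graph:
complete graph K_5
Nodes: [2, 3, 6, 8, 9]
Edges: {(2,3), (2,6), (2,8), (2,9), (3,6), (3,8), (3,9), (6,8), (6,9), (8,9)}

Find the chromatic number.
χ(G) = 5

Clique number ω(G) = 5 (lower bound: χ ≥ ω).
The clique on [2, 3, 6, 8, 9] has size 5, forcing χ ≥ 5, and the coloring below uses 5 colors, so χ(G) = 5.
A valid 5-coloring: color 1: [3]; color 2: [8]; color 3: [9]; color 4: [2]; color 5: [6].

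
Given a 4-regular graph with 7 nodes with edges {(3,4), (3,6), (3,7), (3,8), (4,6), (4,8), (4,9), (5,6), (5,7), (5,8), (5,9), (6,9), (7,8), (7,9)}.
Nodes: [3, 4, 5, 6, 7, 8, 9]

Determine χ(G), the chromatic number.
Clique number ω(G) = 3 (lower bound: χ ≥ ω).
Suppose a proper 3-coloring c exists. The clique [3, 4, 6] takes 3 distinct colors; by symmetry let c(3) = 1, c(4) = 2, c(6) = 3.
- Vertex 8: neighbors [3, 4] already have colors [1, 2] ⇒ c(8) = 3.
- Vertex 7: neighbors [3, 8] already have colors [1, 3] ⇒ c(7) = 2.
- Vertex 5: neighbors [7, 6] already have colors [2, 3] ⇒ c(5) = 1.
- Vertex 9: neighbors [5, 4, 6] already have colors [1, 2, 3] — all 3 colors blocked. Contradiction.
The forced assignments end in a contradiction, so G has no proper 3-coloring (χ ≥ 4).
The coloring below uses 4 colors, so χ(G) = 4.
A valid 4-coloring: color 1: [8, 9]; color 2: [4, 5]; color 3: [6, 7]; color 4: [3].

χ(G) = 4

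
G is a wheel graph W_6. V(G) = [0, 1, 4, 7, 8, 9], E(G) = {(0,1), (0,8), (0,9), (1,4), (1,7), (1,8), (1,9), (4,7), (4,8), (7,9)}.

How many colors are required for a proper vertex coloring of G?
Clique number ω(G) = 3 (lower bound: χ ≥ ω).
Odd cycle [7, 4, 8, 0, 9] needs 3 colors (χ ≥ 3).
Vertex 1 is adjacent to every vertex of [0, 4, 7, 8, 9], which already need 3 colors among themselves, so 1 needs a new color (χ ≥ 4).
The coloring below uses 4 colors, so χ(G) = 4.
A valid 4-coloring: color 1: [1]; color 2: [0, 7]; color 3: [4, 9]; color 4: [8].

χ(G) = 4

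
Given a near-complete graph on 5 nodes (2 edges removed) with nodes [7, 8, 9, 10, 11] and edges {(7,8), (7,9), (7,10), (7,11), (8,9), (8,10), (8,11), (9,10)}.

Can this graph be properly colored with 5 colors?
Yes, G is 5-colorable

A valid 5-coloring: color 1: [7]; color 2: [8]; color 3: [10, 11]; color 4: [9].
(χ(G) = 4 ≤ 5.)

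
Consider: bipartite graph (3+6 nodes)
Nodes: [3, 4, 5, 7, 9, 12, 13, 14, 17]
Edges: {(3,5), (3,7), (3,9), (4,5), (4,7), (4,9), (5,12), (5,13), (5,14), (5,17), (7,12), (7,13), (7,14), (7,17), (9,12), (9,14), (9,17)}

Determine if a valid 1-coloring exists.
No, G is not 1-colorable

Edge (3,9) forces its endpoints to differ, so 1 color is not enough.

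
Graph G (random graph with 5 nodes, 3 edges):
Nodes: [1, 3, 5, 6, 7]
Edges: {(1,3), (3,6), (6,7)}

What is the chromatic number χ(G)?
χ(G) = 2

Clique number ω(G) = 2 (lower bound: χ ≥ ω).
The graph is bipartite (no odd cycle), so 2 colors suffice: χ(G) = 2.
A valid 2-coloring: color 1: [3, 5, 7]; color 2: [1, 6].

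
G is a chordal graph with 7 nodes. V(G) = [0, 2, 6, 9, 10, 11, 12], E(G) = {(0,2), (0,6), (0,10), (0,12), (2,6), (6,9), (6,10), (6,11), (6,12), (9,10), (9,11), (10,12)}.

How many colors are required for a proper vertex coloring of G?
Clique number ω(G) = 4 (lower bound: χ ≥ ω).
The clique on [0, 6, 10, 12] has size 4, forcing χ ≥ 4, and the coloring below uses 4 colors, so χ(G) = 4.
A valid 4-coloring: color 1: [6]; color 2: [2, 10, 11]; color 3: [0, 9]; color 4: [12].

χ(G) = 4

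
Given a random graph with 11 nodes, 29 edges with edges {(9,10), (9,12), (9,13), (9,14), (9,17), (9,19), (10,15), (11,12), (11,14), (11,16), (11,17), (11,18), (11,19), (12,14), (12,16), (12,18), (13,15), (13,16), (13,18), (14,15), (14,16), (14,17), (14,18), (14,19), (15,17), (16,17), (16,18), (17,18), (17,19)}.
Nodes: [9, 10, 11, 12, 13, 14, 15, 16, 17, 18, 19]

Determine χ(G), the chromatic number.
Clique number ω(G) = 5 (lower bound: χ ≥ ω).
The clique on [11, 14, 16, 17, 18] has size 5, forcing χ ≥ 5, and the coloring below uses 5 colors, so χ(G) = 5.
A valid 5-coloring: color 1: [10, 13, 14]; color 2: [12, 17]; color 3: [15, 16, 19]; color 4: [9, 11]; color 5: [18].

χ(G) = 5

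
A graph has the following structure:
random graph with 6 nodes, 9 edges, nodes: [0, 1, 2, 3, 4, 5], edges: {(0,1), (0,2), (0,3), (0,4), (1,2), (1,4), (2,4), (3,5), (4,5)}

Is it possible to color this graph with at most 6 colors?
Yes, G is 6-colorable

A valid 6-coloring: color 1: [3, 4]; color 2: [0, 5]; color 3: [1]; color 4: [2].
(χ(G) = 4 ≤ 6.)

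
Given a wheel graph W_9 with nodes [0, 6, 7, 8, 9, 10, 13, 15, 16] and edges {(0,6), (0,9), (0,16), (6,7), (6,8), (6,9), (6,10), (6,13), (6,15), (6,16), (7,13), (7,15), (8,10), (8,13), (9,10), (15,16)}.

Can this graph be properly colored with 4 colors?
A valid 4-coloring: color 1: [6]; color 2: [7, 8, 9, 16]; color 3: [0, 10, 13, 15].
(χ(G) = 3 ≤ 4.)

Yes, G is 4-colorable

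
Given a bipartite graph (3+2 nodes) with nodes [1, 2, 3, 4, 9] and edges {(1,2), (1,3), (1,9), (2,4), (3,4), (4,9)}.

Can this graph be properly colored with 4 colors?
Yes, G is 4-colorable

A valid 4-coloring: color 1: [1, 4]; color 2: [2, 3, 9].
(χ(G) = 2 ≤ 4.)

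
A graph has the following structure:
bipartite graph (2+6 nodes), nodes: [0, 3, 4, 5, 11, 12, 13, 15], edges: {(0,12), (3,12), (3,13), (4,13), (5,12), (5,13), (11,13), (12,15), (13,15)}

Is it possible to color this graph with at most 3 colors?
A valid 3-coloring: color 1: [12, 13]; color 2: [0, 3, 4, 5, 11, 15].
(χ(G) = 2 ≤ 3.)

Yes, G is 3-colorable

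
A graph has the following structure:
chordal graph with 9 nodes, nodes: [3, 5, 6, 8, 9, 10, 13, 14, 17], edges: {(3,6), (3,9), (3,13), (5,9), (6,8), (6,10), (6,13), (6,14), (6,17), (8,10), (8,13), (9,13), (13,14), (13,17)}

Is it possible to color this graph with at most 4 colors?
A valid 4-coloring: color 1: [6, 9]; color 2: [5, 10, 13]; color 3: [3, 8, 14, 17].
(χ(G) = 3 ≤ 4.)

Yes, G is 4-colorable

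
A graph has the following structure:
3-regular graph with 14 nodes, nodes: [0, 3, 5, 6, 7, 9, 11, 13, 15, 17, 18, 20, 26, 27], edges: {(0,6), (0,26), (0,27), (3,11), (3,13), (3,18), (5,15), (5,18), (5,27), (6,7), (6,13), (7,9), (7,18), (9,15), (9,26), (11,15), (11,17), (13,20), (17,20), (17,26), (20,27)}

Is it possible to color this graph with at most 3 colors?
Yes, G is 3-colorable

A valid 3-coloring: color 1: [0, 13, 15, 17, 18]; color 2: [3, 5, 6, 9, 20]; color 3: [7, 11, 26, 27].
(χ(G) = 3 ≤ 3.)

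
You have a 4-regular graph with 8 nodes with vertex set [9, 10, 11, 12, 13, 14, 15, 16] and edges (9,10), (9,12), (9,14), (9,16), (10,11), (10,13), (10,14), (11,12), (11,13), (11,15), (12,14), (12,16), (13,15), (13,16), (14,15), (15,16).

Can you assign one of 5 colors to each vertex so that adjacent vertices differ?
A valid 5-coloring: color 1: [10, 12, 15]; color 2: [11, 14, 16]; color 3: [9, 13].
(χ(G) = 3 ≤ 5.)

Yes, G is 5-colorable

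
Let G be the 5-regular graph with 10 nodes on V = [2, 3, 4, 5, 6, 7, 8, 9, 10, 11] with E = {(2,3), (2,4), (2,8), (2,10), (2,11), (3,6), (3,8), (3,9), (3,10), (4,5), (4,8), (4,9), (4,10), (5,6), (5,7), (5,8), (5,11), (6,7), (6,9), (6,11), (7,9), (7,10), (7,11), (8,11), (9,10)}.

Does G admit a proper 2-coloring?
The clique on vertices [5, 6, 7, 11] has size 4 > 2, so it alone needs 4 colors.

No, G is not 2-colorable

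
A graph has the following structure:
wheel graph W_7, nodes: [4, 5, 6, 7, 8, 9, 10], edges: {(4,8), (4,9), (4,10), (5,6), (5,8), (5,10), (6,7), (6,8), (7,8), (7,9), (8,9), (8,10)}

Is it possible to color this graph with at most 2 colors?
The clique on vertices [4, 8, 9] has size 3 > 2, so it alone needs 3 colors.

No, G is not 2-colorable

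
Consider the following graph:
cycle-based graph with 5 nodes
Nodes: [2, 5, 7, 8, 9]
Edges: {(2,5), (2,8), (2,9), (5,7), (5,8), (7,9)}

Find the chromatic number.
χ(G) = 3

Clique number ω(G) = 3 (lower bound: χ ≥ ω).
The clique on [2, 5, 8] has size 3, forcing χ ≥ 3, and the coloring below uses 3 colors, so χ(G) = 3.
A valid 3-coloring: color 1: [5, 9]; color 2: [2, 7]; color 3: [8].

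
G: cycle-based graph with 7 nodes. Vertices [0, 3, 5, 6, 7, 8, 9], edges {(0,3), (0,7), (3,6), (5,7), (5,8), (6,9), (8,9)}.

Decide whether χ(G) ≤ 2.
Odd cycle [7, 5, 8, 9, 6, 3, 0] needs 3 colors (χ ≥ 3).
Hence χ(G) ≥ 3 > 2, so no proper 2-coloring exists.

No, G is not 2-colorable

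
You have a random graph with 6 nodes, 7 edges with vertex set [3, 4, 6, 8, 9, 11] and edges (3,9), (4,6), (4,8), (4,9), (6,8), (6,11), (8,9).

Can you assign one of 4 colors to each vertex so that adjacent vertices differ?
A valid 4-coloring: color 1: [3, 8, 11]; color 2: [4]; color 3: [6, 9].
(χ(G) = 3 ≤ 4.)

Yes, G is 4-colorable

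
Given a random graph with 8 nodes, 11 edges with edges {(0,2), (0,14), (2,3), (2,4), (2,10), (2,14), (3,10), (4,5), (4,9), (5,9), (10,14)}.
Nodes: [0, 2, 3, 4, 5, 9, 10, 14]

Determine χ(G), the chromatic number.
χ(G) = 3

Clique number ω(G) = 3 (lower bound: χ ≥ ω).
The clique on [4, 5, 9] has size 3, forcing χ ≥ 3, and the coloring below uses 3 colors, so χ(G) = 3.
A valid 3-coloring: color 1: [2, 5]; color 2: [3, 4, 14]; color 3: [0, 9, 10].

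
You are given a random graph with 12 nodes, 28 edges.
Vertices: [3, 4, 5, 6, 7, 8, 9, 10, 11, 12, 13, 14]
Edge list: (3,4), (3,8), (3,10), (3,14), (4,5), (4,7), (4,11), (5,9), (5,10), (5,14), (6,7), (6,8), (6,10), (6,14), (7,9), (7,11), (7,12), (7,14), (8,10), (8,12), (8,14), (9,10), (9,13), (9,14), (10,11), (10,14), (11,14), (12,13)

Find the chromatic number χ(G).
Clique number ω(G) = 4 (lower bound: χ ≥ ω).
The clique on [3, 8, 10, 14] has size 4, forcing χ ≥ 4, and the coloring below uses 4 colors, so χ(G) = 4.
A valid 4-coloring: color 1: [4, 12, 14]; color 2: [7, 10, 13]; color 3: [8, 9, 11]; color 4: [3, 5, 6].

χ(G) = 4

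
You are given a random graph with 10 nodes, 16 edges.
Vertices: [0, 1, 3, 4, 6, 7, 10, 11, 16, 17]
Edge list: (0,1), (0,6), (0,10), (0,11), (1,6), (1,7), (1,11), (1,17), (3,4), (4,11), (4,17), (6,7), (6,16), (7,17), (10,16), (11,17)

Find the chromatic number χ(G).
χ(G) = 4

Clique number ω(G) = 3 (lower bound: χ ≥ ω).
Odd cycle [11, 0, 6, 7, 17] needs 3 colors (χ ≥ 3).
Vertex 1 is adjacent to every vertex of [0, 6, 7, 11, 17], which already need 3 colors among themselves, so 1 needs a new color (χ ≥ 4).
The coloring below uses 4 colors, so χ(G) = 4.
A valid 4-coloring: color 1: [1, 4, 10]; color 2: [0, 3, 16, 17]; color 3: [6, 11]; color 4: [7].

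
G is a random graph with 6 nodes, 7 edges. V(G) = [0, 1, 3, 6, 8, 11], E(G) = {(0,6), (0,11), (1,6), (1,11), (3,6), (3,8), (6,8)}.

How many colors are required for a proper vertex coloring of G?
χ(G) = 3

Clique number ω(G) = 3 (lower bound: χ ≥ ω).
The clique on [3, 6, 8] has size 3, forcing χ ≥ 3, and the coloring below uses 3 colors, so χ(G) = 3.
A valid 3-coloring: color 1: [6, 11]; color 2: [0, 1, 3]; color 3: [8].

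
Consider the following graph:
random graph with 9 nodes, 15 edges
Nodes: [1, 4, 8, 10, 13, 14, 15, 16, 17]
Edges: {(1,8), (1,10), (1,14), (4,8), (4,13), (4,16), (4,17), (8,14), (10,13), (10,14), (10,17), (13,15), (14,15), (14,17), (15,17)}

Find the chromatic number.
χ(G) = 3

Clique number ω(G) = 3 (lower bound: χ ≥ ω).
The clique on [1, 8, 14] has size 3, forcing χ ≥ 3, and the coloring below uses 3 colors, so χ(G) = 3.
A valid 3-coloring: color 1: [4, 14]; color 2: [1, 13, 16, 17]; color 3: [8, 10, 15].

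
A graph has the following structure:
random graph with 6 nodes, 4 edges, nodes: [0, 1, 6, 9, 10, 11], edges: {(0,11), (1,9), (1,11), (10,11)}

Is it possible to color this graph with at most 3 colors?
Yes, G is 3-colorable

A valid 3-coloring: color 1: [6, 9, 11]; color 2: [0, 1, 10].
(χ(G) = 2 ≤ 3.)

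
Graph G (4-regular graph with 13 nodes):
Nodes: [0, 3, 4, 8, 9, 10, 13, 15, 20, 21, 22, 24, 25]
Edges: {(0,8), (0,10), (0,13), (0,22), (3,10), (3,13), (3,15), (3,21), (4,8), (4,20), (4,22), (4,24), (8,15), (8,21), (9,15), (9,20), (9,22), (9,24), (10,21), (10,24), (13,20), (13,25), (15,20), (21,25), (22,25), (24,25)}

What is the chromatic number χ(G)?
χ(G) = 3

Clique number ω(G) = 3 (lower bound: χ ≥ ω).
The clique on [3, 10, 21] has size 3, forcing χ ≥ 3, and the coloring below uses 3 colors, so χ(G) = 3.
A valid 3-coloring: color 1: [13, 15, 21, 22, 24]; color 2: [0, 3, 4, 9, 25]; color 3: [8, 10, 20].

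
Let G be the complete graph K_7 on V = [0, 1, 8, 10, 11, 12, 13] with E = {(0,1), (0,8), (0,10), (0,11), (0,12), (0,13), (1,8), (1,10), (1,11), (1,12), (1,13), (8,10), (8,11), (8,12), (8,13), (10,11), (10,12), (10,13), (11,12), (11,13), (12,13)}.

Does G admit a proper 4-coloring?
The clique on vertices [0, 1, 8, 10, 11, 12, 13] has size 7 > 4, so it alone needs 7 colors.

No, G is not 4-colorable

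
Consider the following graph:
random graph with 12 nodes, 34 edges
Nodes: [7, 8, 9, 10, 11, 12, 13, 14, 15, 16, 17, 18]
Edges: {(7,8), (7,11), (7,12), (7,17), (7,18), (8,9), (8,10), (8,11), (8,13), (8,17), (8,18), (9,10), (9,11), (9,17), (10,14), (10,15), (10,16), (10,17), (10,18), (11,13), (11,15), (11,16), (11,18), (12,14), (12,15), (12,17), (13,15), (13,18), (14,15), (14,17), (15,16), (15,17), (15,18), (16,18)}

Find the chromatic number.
Clique number ω(G) = 4 (lower bound: χ ≥ ω).
The clique on [8, 9, 10, 17] has size 4, forcing χ ≥ 4, and the coloring below uses 4 colors, so χ(G) = 4.
A valid 4-coloring: color 1: [8, 15]; color 2: [10, 11, 12]; color 3: [17, 18]; color 4: [7, 9, 13, 14, 16].

χ(G) = 4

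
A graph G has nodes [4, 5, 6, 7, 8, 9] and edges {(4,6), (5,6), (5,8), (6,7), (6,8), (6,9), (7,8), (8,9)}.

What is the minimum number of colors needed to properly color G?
χ(G) = 3

Clique number ω(G) = 3 (lower bound: χ ≥ ω).
The clique on [6, 8, 9] has size 3, forcing χ ≥ 3, and the coloring below uses 3 colors, so χ(G) = 3.
A valid 3-coloring: color 1: [6]; color 2: [4, 8]; color 3: [5, 7, 9].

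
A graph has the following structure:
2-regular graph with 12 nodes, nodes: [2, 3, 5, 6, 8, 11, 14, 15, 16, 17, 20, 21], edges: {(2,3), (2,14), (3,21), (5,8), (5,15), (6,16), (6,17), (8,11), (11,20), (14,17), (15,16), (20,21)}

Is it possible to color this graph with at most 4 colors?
Yes, G is 4-colorable

A valid 4-coloring: color 1: [2, 5, 11, 16, 17, 21]; color 2: [3, 6, 8, 14, 15, 20].
(χ(G) = 2 ≤ 4.)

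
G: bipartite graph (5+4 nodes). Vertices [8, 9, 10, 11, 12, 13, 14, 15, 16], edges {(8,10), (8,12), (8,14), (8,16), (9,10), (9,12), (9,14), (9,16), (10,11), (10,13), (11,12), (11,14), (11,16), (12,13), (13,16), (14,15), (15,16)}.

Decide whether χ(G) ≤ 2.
A valid 2-coloring: color 1: [10, 12, 14, 16]; color 2: [8, 9, 11, 13, 15].
(χ(G) = 2 ≤ 2.)

Yes, G is 2-colorable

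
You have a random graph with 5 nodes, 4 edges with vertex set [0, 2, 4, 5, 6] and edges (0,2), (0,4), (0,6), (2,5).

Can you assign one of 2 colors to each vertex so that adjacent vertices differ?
Yes, G is 2-colorable

A valid 2-coloring: color 1: [0, 5]; color 2: [2, 4, 6].
(χ(G) = 2 ≤ 2.)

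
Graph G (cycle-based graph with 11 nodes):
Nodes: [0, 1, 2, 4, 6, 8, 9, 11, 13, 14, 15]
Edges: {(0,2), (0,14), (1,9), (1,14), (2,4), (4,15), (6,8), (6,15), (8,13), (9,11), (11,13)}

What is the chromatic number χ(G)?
χ(G) = 3

Clique number ω(G) = 2 (lower bound: χ ≥ ω).
Odd cycle [8, 6, 15, 4, 2, 0, 14, 1, 9, 11, 13] needs 3 colors (χ ≥ 3).
The coloring below uses 3 colors, so χ(G) = 3.
A valid 3-coloring: color 1: [2, 8, 11, 14, 15]; color 2: [0, 1, 4, 6, 13]; color 3: [9].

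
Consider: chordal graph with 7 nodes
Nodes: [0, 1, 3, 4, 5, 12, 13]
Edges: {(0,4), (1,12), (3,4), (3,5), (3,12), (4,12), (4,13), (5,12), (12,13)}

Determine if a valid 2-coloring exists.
The clique on vertices [3, 4, 12] has size 3 > 2, so it alone needs 3 colors.

No, G is not 2-colorable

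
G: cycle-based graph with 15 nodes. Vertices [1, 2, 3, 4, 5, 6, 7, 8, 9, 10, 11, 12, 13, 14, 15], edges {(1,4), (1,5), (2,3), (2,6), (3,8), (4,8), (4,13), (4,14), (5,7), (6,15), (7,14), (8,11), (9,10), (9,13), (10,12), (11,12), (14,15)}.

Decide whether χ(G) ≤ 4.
A valid 4-coloring: color 1: [3, 4, 6, 7, 9, 11]; color 2: [2, 5, 8, 12, 13, 14]; color 3: [1, 10, 15].
(χ(G) = 3 ≤ 4.)

Yes, G is 4-colorable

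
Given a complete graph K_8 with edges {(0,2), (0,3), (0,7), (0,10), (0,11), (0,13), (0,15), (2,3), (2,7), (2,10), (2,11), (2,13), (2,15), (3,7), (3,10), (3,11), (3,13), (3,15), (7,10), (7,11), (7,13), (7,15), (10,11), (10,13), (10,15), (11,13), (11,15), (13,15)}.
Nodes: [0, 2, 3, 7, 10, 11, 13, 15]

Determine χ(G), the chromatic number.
χ(G) = 8

Clique number ω(G) = 8 (lower bound: χ ≥ ω).
The clique on [0, 2, 3, 7, 10, 11, 13, 15] has size 8, forcing χ ≥ 8, and the coloring below uses 8 colors, so χ(G) = 8.
A valid 8-coloring: color 1: [11]; color 2: [3]; color 3: [7]; color 4: [0]; color 5: [15]; color 6: [2]; color 7: [10]; color 8: [13].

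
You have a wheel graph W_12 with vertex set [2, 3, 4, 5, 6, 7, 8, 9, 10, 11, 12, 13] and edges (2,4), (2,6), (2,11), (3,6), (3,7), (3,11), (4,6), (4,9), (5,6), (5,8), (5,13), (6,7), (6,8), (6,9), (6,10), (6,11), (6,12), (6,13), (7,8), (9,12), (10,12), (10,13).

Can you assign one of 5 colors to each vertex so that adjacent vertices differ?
Yes, G is 5-colorable

A valid 5-coloring: color 1: [6]; color 2: [3, 4, 8, 12, 13]; color 3: [5, 7, 9, 10, 11]; color 4: [2].
(χ(G) = 4 ≤ 5.)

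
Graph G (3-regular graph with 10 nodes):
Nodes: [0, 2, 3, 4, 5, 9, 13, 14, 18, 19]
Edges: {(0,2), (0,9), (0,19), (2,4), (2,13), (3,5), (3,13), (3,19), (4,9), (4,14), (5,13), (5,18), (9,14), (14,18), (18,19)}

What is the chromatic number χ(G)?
χ(G) = 3

Clique number ω(G) = 3 (lower bound: χ ≥ ω).
The clique on [3, 5, 13] has size 3, forcing χ ≥ 3, and the coloring below uses 3 colors, so χ(G) = 3.
A valid 3-coloring: color 1: [13, 14, 19]; color 2: [2, 3, 9, 18]; color 3: [0, 4, 5].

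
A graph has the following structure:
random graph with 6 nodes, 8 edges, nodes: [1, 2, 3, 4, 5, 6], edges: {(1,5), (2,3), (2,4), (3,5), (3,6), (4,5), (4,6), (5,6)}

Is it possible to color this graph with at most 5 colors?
A valid 5-coloring: color 1: [2, 5]; color 2: [1, 6]; color 3: [3, 4].
(χ(G) = 3 ≤ 5.)

Yes, G is 5-colorable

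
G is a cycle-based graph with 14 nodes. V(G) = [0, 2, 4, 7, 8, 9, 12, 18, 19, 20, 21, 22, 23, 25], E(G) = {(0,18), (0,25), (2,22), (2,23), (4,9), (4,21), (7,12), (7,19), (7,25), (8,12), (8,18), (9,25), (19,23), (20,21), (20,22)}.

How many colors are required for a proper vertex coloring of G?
Clique number ω(G) = 2 (lower bound: χ ≥ ω).
The graph is bipartite (no odd cycle), so 2 colors suffice: χ(G) = 2.
A valid 2-coloring: color 1: [2, 4, 12, 18, 19, 20, 25]; color 2: [0, 7, 8, 9, 21, 22, 23].

χ(G) = 2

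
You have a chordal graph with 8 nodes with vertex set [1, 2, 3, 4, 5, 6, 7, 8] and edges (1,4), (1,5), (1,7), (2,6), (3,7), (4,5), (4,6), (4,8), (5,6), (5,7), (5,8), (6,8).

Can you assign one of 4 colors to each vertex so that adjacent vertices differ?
A valid 4-coloring: color 1: [2, 3, 5]; color 2: [1, 6]; color 3: [4, 7]; color 4: [8].
(χ(G) = 4 ≤ 4.)

Yes, G is 4-colorable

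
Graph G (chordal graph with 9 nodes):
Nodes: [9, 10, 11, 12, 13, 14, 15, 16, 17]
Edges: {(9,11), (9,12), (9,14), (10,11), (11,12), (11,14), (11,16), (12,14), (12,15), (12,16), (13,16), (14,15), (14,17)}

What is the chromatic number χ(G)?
χ(G) = 4

Clique number ω(G) = 4 (lower bound: χ ≥ ω).
The clique on [9, 11, 12, 14] has size 4, forcing χ ≥ 4, and the coloring below uses 4 colors, so χ(G) = 4.
A valid 4-coloring: color 1: [10, 12, 13, 17]; color 2: [11, 15]; color 3: [14, 16]; color 4: [9].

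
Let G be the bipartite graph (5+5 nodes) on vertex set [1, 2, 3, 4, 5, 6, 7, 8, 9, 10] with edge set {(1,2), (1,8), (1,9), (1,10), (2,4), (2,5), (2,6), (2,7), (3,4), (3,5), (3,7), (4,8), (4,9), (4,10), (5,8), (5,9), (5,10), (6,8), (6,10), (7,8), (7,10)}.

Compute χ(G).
Clique number ω(G) = 2 (lower bound: χ ≥ ω).
The graph is bipartite (no odd cycle), so 2 colors suffice: χ(G) = 2.
A valid 2-coloring: color 1: [2, 3, 8, 9, 10]; color 2: [1, 4, 5, 6, 7].

χ(G) = 2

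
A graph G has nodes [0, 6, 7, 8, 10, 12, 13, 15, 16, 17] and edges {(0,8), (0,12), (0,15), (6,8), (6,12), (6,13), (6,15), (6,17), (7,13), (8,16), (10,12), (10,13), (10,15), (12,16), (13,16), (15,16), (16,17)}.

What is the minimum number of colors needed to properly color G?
Clique number ω(G) = 2 (lower bound: χ ≥ ω).
The graph is bipartite (no odd cycle), so 2 colors suffice: χ(G) = 2.
A valid 2-coloring: color 1: [0, 6, 7, 10, 16]; color 2: [8, 12, 13, 15, 17].

χ(G) = 2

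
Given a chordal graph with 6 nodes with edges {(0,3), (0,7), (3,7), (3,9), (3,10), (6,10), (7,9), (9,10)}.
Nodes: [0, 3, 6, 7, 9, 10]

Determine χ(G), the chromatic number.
Clique number ω(G) = 3 (lower bound: χ ≥ ω).
The clique on [0, 3, 7] has size 3, forcing χ ≥ 3, and the coloring below uses 3 colors, so χ(G) = 3.
A valid 3-coloring: color 1: [3, 6]; color 2: [7, 10]; color 3: [0, 9].

χ(G) = 3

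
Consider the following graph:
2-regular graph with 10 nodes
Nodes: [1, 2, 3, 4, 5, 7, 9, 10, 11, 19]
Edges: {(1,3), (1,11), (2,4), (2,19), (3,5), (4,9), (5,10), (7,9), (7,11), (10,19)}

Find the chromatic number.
χ(G) = 2

Clique number ω(G) = 2 (lower bound: χ ≥ ω).
The graph is bipartite (no odd cycle), so 2 colors suffice: χ(G) = 2.
A valid 2-coloring: color 1: [1, 4, 5, 7, 19]; color 2: [2, 3, 9, 10, 11].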